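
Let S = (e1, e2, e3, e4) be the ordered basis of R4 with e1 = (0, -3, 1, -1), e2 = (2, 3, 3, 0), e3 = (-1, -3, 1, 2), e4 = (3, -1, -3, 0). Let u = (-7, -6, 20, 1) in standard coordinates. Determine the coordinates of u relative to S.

Write u = c_1 e1 + ... + c_4 e4 and solve for the c_i.
Solving this 4x4 system gives c = (3, 2, 2, -3).
Check: 3e1 + 2e2 + 2e3 - 3e4 = (-7, -6, 20, 1).

(3, 2, 2, -3)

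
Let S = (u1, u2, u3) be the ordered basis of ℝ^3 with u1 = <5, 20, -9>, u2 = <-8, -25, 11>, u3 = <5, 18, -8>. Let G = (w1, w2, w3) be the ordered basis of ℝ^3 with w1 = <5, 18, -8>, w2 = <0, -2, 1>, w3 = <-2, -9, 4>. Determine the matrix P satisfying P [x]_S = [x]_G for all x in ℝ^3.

[[1, -2, 1], [-1, -1, 0], [0, -1, 0]]

Column j of P is [uj]_G, since P maps S-coordinates to G-coordinates.
Expressing u1 in G: u1 = w1 - w2 + 0·w3, so column 1 of P is <1, -1, 0>.
Doing the same for each uj gives P = [[1, -2, 1], [-1, -1, 0], [0, -1, 0]].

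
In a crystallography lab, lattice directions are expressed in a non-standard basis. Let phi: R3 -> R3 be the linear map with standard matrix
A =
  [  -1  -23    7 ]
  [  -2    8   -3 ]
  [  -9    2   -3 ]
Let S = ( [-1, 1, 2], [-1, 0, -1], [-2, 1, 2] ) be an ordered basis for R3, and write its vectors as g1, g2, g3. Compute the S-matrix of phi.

The j-th column of [phi]_S is [phi(gj)]_S.
phi(g1) = A g1 = [-8, 4, 5] = 3g1 + 3g2 + g3, so column 1 is [3, 3, 1].
Repeating for g2, g3 and assembling the columns gives [[3, 2, 3], [3, -2, -2], [1, 3, 3]].

[[3, 2, 3], [3, -2, -2], [1, 3, 3]]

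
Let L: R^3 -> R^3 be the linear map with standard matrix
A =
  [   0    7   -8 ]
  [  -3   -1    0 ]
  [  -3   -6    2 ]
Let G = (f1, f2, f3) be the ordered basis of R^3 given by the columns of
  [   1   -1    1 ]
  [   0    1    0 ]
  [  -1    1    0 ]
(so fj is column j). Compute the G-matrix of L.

With P the matrix whose columns are f1, ..., f3, [L]_G = P^(-1) A P.
Column by column: L(f1) = A f1 = (8, -3, -5); its G-coordinates (2, -3, 3) give column 1.
Continuing for each basis vector yields [L]_G = [[2, 3, 0], [-3, 2, -3], [3, -2, -3]].

[[2, 3, 0], [-3, 2, -3], [3, -2, -3]]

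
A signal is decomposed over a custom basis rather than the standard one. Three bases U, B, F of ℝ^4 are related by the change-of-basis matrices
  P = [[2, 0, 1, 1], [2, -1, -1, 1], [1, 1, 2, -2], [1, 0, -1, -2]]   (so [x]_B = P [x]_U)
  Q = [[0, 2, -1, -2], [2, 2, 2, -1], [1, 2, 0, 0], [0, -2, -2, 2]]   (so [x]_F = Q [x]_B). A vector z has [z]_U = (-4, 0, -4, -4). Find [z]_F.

Apply P to get B-coordinates (-16, -8, -4, 8), then Q to get F-coordinates.
The result is [z]_F = (-28, -64, -32, 40).

(-28, -64, -32, 40)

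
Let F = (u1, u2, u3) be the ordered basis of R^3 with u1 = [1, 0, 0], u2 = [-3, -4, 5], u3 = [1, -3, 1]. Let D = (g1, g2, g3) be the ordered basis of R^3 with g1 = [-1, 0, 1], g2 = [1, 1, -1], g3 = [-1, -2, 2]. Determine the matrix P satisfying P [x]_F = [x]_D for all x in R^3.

Column j of P is [uj]_D, since P maps F-coordinates to D-coordinates.
Expressing u1 in D: u1 = 0·g1 + 2g2 + g3, so column 1 of P is [0, 2, 1].
Doing the same for each uj gives P = [[0, 1, -2], [2, 0, 1], [1, 2, 2]].

[[0, 1, -2], [2, 0, 1], [1, 2, 2]]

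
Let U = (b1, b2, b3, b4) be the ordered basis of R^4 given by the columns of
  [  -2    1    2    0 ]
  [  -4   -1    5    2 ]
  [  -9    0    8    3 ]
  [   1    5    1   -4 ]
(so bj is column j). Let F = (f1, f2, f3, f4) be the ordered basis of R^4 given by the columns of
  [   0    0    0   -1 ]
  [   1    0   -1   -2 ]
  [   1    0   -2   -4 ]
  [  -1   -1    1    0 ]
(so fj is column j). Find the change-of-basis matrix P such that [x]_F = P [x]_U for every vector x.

[[1, -2, 2, 1], [-1, -2, -2, 2], [1, 1, 1, -1], [2, -1, -2, 0]]

Let M have columns bj and N have columns fj. Then for every x, N [x]_F = x = M [x]_U, so P = N^(-1) M.
Since det N = -1, N^(-1) has integer entries; multiplying gives P = [[1, -2, 2, 1], [-1, -2, -2, 2], [1, 1, 1, -1], [2, -1, -2, 0]].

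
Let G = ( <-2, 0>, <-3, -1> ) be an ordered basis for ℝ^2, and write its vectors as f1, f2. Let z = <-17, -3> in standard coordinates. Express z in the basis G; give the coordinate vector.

[z]_G is the unique c with M c = z, where M has columns f1, f2.
System: -2c_1 - 3c_2 = -17, 0c_1 - c_2 = -3; solving gives c_1 = 4, c_2 = 3.
Check: 4f1 + 3f2 = <-17, -3>.

<4, 3>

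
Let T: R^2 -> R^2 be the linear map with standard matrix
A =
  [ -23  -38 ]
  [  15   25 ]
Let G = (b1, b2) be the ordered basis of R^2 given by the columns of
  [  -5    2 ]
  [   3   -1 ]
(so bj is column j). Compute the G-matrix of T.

The j-th column of [T]_G is [T(bj)]_G.
T(b1) = A b1 = (1, 0) = b1 + 3b2, so column 1 is (1, 3).
Repeating for b2 and assembling the columns gives [[1, 2], [3, 1]].

[[1, 2], [3, 1]]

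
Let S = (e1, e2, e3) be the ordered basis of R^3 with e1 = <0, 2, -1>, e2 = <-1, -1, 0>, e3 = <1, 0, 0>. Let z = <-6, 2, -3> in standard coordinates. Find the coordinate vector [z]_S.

Write z = c_1 e1 + ... + c_3 e3 and solve for the c_i.
Row-reducing the augmented matrix [M | z] gives c = (3, 4, -2).
Check: 3e1 + 4e2 - 2e3 = <-6, 2, -3>.

<3, 4, -2>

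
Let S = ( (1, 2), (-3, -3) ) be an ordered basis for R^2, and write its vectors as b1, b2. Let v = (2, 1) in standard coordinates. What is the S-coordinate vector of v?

(-1, -1)

We seek scalars with c_1 b1 + c_2 b2 = v; equivalently solve M c = v where the columns of M are b1, b2.
System: c_1 - 3c_2 = 2, 2c_1 - 3c_2 = 1; solving gives c_1 = -1, c_2 = -1.
Check: -b1 - b2 = (2, 1).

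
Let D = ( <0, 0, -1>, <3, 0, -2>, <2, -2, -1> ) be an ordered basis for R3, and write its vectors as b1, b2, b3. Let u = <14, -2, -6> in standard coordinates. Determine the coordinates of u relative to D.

<-3, 4, 1>

Write u = c_1 b1 + ... + c_3 b3 and solve for the c_i.
Gaussian elimination on [M | u] yields c = (-3, 4, 1).
Check: -3b1 + 4b2 + b3 = <14, -2, -6>.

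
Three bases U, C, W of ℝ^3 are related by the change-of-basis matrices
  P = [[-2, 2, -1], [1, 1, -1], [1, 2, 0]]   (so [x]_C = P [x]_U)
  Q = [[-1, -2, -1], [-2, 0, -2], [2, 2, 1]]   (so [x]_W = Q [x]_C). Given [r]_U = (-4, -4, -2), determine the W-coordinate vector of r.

(22, 20, -20)

First [r]_C = P [r]_U = (2, -6, -12).
Then [r]_W = Q [r]_C = (22, 20, -20).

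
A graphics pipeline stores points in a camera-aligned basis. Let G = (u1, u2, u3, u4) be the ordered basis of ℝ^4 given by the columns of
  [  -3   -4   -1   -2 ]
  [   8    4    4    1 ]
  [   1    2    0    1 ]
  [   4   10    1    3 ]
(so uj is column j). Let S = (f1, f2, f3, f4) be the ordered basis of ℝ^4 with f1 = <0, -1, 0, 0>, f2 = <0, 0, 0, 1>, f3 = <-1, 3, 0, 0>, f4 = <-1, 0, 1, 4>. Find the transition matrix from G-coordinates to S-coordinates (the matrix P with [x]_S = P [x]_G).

Column j of P is [uj]_S, since P maps G-coordinates to S-coordinates.
Expressing u1 in S: u1 = -2f1 + 0·f2 + 2f3 + f4, so column 1 of P is <-2, 0, 2, 1>.
Doing the same for each uj gives P = [[-2, 2, -1, 2], [0, 2, 1, -1], [2, 2, 1, 1], [1, 2, 0, 1]].

[[-2, 2, -1, 2], [0, 2, 1, -1], [2, 2, 1, 1], [1, 2, 0, 1]]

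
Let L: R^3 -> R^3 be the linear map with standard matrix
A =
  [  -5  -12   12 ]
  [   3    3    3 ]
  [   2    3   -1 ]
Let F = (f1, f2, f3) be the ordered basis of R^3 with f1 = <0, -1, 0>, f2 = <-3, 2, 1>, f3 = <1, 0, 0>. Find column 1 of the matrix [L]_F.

<-3, -3, 3>

Compute L(f1) = A f1 = <12, -3, -3> in standard coordinates.
Then write this in F-coordinates: solve for y in y_1 f1 + ... + y_3 f3 = <12, -3, -3>.
This gives y = <-3, -3, 3>, which is column 1 of [L]_F.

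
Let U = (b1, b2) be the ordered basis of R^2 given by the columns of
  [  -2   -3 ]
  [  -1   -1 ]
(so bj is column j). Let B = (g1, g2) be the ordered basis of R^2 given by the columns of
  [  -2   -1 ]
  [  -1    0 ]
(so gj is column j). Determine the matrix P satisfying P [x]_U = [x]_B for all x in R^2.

[[1, 1], [0, 1]]

Column j of P is [bj]_B, since P maps U-coordinates to B-coordinates.
Expressing b1 in B: b1 = g1 + 0·g2, so column 1 of P is (1, 0).
Doing the same for each bj gives P = [[1, 1], [0, 1]].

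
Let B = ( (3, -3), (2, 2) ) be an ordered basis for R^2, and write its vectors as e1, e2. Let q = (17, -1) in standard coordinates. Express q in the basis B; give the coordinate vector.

(3, 4)

Write q = c_1 e1 + c_2 e2 and solve for the c_i.
System: 3c_1 + 2c_2 = 17, -3c_1 + 2c_2 = -1; solving gives c_1 = 3, c_2 = 4.
Check: 3e1 + 4e2 = (17, -1).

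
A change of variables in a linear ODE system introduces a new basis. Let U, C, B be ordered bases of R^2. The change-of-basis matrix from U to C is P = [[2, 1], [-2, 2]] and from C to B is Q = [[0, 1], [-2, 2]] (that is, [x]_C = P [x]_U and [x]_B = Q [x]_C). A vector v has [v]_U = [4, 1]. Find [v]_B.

[-6, -30]

Composing the changes, [v]_B = Q P [v]_U.
Q P = [[-2, 2], [-8, 2]]; applying this to [4, 1] gives [-6, -30].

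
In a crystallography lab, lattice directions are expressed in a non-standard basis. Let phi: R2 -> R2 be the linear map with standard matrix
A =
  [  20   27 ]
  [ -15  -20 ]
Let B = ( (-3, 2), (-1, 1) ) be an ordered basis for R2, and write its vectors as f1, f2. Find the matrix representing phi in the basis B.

[[1, -2], [3, -1]]

Let P have columns f1, f2. Then [phi]_B = P^(-1) A P.
Here det P = -1, so P^(-1) is integer; computing A P first and then P^(-1)(A P) gives [[1, -2], [3, -1]].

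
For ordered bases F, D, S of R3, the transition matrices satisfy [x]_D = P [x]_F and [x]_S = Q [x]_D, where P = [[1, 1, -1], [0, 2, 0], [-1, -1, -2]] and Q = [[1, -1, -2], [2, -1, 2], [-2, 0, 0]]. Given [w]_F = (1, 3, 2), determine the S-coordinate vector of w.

(12, -18, -4)

Apply P to get D-coordinates (2, 6, -8), then Q to get S-coordinates.
The result is [w]_S = (12, -18, -4).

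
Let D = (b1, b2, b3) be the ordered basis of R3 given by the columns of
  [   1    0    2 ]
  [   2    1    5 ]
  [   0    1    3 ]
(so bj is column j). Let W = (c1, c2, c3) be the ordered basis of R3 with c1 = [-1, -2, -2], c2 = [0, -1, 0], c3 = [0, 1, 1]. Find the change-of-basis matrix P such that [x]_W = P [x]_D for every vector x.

Let M have columns bj and N have columns cj. Then for every x, N [x]_W = x = M [x]_D, so P = N^(-1) M.
Since det N = 1, N^(-1) has integer entries; multiplying gives P = [[-1, 0, -2], [-2, 0, -2], [-2, 1, -1]].

[[-1, 0, -2], [-2, 0, -2], [-2, 1, -1]]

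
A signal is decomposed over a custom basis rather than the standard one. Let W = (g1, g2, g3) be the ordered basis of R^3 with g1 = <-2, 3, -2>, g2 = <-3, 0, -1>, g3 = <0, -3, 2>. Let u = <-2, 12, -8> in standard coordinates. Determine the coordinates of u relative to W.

[u]_W is the unique c with M c = u, where M has columns g1, ..., g3.
Gaussian elimination on [M | u] yields c = (1, 0, -3).
Check: g1 + 0·g2 - 3g3 = <-2, 12, -8>.

<1, 0, -3>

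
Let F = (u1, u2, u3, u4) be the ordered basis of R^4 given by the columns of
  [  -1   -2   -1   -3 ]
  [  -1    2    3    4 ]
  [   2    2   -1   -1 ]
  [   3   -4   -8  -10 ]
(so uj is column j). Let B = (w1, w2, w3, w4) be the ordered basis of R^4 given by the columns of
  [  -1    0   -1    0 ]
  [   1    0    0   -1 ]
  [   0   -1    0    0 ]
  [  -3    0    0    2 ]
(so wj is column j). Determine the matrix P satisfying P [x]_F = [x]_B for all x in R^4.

Let M have columns uj and N have columns wj. Then for every x, N [x]_B = x = M [x]_F, so P = N^(-1) M.
Since det N = -1, N^(-1) has integer entries; multiplying gives P = [[-1, 0, 2, 2], [-2, -2, 1, 1], [2, 2, -1, 1], [0, -2, -1, -2]].

[[-1, 0, 2, 2], [-2, -2, 1, 1], [2, 2, -1, 1], [0, -2, -1, -2]]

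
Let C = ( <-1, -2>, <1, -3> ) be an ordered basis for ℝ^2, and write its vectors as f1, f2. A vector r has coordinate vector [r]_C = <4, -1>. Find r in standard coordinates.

The coordinates say r = 4f1 - f2; adding the scaled basis vectors gives <-5, -5>.

<-5, -5>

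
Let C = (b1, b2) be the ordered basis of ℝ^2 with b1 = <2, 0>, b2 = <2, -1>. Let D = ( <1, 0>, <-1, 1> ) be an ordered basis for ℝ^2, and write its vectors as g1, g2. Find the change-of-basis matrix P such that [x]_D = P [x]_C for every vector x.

Let M have columns bj and N have columns gj. Then for every x, N [x]_D = x = M [x]_C, so P = N^(-1) M.
Since det N = 1, N^(-1) has integer entries; multiplying gives P = [[2, 1], [0, -1]].

[[2, 1], [0, -1]]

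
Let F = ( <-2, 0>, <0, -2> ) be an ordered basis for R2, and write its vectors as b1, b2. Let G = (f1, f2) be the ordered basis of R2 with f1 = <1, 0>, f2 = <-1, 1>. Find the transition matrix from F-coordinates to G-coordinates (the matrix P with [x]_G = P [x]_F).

[[-2, -2], [0, -2]]

Column j of P is [bj]_G, since P maps F-coordinates to G-coordinates.
Expressing b1 in G: b1 = -2f1 + 0·f2, so column 1 of P is <-2, 0>.
Doing the same for each bj gives P = [[-2, -2], [0, -2]].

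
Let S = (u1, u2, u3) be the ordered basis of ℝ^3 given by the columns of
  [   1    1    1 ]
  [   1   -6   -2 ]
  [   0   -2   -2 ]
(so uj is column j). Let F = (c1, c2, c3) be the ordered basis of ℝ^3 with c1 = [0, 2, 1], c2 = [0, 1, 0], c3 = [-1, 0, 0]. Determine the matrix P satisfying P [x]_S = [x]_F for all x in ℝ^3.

[[0, -2, -2], [1, -2, 2], [-1, -1, -1]]

Take x = uj: its S-coordinates are the j-th standard unit vector, so P e_j — column j of P — equals [uj]_F.
u1 = 0·c1 + c2 - c3, giving column 1 = [0, 1, -1]; repeating for each j gives P = [[0, -2, -2], [1, -2, 2], [-1, -1, -1]].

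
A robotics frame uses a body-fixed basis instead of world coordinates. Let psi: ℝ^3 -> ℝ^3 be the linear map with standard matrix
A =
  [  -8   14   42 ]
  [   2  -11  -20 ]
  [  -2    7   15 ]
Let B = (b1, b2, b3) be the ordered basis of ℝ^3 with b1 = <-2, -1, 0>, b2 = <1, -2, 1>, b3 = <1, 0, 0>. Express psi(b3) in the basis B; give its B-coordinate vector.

<2, -2, -2>

Compute psi(b3) = A b3 = <-8, 2, -2> in standard coordinates.
Then write this in B-coordinates: solve for y in y_1 b1 + ... + y_3 b3 = <-8, 2, -2>.
This gives y = <2, -2, -2>, which is column 3 of [psi]_B.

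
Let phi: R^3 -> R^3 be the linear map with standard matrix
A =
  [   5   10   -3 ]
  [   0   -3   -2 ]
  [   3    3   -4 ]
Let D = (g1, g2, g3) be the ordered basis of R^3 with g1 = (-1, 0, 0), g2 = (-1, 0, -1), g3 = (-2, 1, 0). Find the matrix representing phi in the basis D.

[[2, -1, 3], [3, -1, 3], [0, 2, -3]]

With P the matrix whose columns are g1, ..., g3, [phi]_D = P^(-1) A P.
Column by column: phi(g1) = A g1 = (-5, 0, -3); its D-coordinates (2, 3, 0) give column 1.
Continuing for each basis vector yields [phi]_D = [[2, -1, 3], [3, -1, 3], [0, 2, -3]].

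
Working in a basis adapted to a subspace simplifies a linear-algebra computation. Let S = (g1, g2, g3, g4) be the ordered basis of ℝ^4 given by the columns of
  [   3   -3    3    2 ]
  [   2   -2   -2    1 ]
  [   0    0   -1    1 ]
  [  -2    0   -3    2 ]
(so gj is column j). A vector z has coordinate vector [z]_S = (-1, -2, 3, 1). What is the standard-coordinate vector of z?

(14, -3, -2, -5)

z = M [z]_S, where M has columns g1, ..., g4.
Carrying out the matrix-vector product, z = (14, -3, -2, -5).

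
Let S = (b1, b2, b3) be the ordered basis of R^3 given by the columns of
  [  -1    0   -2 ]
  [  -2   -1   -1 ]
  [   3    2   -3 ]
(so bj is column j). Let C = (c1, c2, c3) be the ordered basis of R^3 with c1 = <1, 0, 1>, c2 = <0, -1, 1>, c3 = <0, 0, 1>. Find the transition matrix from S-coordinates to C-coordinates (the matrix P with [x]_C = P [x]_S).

Take x = bj: its S-coordinates are the j-th standard unit vector, so P e_j — column j of P — equals [bj]_C.
b1 = -c1 + 2c2 + 2c3, giving column 1 = <-1, 2, 2>; repeating for each j gives P = [[-1, 0, -2], [2, 1, 1], [2, 1, -2]].

[[-1, 0, -2], [2, 1, 1], [2, 1, -2]]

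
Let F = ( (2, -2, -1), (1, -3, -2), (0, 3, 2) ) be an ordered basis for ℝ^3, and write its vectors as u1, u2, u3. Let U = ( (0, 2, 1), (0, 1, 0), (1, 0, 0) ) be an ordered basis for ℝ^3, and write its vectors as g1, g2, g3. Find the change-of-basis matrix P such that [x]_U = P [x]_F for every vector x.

[[-1, -2, 2], [0, 1, -1], [2, 1, 0]]

Take x = uj: its F-coordinates are the j-th standard unit vector, so P e_j — column j of P — equals [uj]_U.
u1 = -g1 + 0·g2 + 2g3, giving column 1 = (-1, 0, 2); repeating for each j gives P = [[-1, -2, 2], [0, 1, -1], [2, 1, 0]].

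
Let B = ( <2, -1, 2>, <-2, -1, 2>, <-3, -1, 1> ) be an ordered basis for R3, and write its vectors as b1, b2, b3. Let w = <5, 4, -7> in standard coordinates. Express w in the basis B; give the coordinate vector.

<-1, -2, -1>

We seek scalars with c_1 b1 + ... + c_3 b3 = w; equivalently solve M c = w where the columns of M are b1, ..., b3.
Gaussian elimination on [M | w] yields c = (-1, -2, -1).
Check: -b1 - 2b2 - b3 = <5, 4, -7>.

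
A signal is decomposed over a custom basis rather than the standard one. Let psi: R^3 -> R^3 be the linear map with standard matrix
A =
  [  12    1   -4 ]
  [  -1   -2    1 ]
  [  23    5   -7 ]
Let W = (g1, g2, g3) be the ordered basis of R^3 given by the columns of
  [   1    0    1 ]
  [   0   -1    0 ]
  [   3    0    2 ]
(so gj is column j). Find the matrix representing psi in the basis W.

Let P have columns g1, ..., g3. Then [psi]_W = P^(-1) A P.
Here det P = 1, so P^(-1) is integer; computing A P first and then P^(-1)(A P) gives [[2, -3, 1], [-2, -2, -1], [-2, 2, 3]].

[[2, -3, 1], [-2, -2, -1], [-2, 2, 3]]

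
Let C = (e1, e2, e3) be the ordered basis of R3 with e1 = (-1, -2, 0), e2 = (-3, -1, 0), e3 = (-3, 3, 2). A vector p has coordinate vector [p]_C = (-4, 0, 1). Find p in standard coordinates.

The coordinates say p = -4e1 + 0·e2 + e3; adding the scaled basis vectors gives (1, 11, 2).

(1, 11, 2)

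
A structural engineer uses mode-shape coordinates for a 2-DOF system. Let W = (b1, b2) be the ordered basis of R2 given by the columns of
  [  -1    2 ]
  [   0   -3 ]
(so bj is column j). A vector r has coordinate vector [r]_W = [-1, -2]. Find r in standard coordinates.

[-3, 6]

By definition r = -b1 - 2b2.
Summing componentwise gives [-3, 6].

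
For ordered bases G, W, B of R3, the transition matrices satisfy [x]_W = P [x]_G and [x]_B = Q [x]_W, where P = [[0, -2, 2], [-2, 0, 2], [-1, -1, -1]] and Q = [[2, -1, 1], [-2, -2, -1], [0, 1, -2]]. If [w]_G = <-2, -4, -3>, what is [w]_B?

Composing the changes, [w]_B = Q P [w]_G.
Q P = [[1, -5, 1], [5, 5, -7], [0, 2, 4]]; applying this to <-2, -4, -3> gives <15, -9, -20>.

<15, -9, -20>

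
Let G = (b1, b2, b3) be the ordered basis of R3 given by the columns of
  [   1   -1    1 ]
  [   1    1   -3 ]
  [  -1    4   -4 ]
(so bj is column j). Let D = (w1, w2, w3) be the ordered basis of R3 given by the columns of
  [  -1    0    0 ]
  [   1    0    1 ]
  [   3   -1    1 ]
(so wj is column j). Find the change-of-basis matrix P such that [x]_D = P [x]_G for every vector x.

[[-1, 1, -1], [0, -1, -1], [2, 0, -2]]

Take x = bj: its G-coordinates are the j-th standard unit vector, so P e_j — column j of P — equals [bj]_D.
b1 = -w1 + 0·w2 + 2w3, giving column 1 = [-1, 0, 2]; repeating for each j gives P = [[-1, 1, -1], [0, -1, -1], [2, 0, -2]].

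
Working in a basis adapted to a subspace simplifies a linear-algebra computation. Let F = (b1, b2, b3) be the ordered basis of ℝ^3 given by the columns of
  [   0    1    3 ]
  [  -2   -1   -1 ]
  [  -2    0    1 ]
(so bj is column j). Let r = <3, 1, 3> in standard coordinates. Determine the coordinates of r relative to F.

Write r = c_1 b1 + ... + c_3 b3 and solve for the c_i.
Row-reducing the augmented matrix [M | r] gives c = (-1, 0, 1).
Check: -b1 + 0·b2 + b3 = <3, 1, 3>.

<-1, 0, 1>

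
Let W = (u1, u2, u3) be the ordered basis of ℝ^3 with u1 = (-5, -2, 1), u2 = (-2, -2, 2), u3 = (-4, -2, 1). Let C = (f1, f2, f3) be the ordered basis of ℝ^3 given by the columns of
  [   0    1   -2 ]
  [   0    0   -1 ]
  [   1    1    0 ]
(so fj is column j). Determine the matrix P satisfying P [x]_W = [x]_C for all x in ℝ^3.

[[2, 0, 1], [-1, 2, 0], [2, 2, 2]]

Take x = uj: its W-coordinates are the j-th standard unit vector, so P e_j — column j of P — equals [uj]_C.
u1 = 2f1 - f2 + 2f3, giving column 1 = (2, -1, 2); repeating for each j gives P = [[2, 0, 1], [-1, 2, 0], [2, 2, 2]].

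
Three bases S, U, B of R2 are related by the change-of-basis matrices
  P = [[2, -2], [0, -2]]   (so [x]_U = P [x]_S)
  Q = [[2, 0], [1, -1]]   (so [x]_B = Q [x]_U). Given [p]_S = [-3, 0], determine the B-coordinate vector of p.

[-12, -6]

First [p]_U = P [p]_S = [-6, 0].
Then [p]_B = Q [p]_U = [-12, -6].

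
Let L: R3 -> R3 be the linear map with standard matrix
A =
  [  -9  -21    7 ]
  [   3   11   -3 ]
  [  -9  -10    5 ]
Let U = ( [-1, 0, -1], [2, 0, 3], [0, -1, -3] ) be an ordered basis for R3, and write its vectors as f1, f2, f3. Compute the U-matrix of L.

[[2, 3, 2], [2, 3, 1], [0, 3, 2]]

The j-th column of [L]_U is [L(fj)]_U.
L(f1) = A f1 = [2, 0, 4] = 2f1 + 2f2 + 0·f3, so column 1 is [2, 2, 0].
Repeating for f2, f3 and assembling the columns gives [[2, 3, 2], [2, 3, 1], [0, 3, 2]].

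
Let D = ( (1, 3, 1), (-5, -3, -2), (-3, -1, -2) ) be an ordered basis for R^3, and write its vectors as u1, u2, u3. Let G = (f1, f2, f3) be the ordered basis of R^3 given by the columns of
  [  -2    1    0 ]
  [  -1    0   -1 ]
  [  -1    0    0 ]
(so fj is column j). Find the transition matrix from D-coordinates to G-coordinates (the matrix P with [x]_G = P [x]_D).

[[-1, 2, 2], [-1, -1, 1], [-2, 1, -1]]

Let M have columns uj and N have columns fj. Then for every x, N [x]_G = x = M [x]_D, so P = N^(-1) M.
Since det N = 1, N^(-1) has integer entries; multiplying gives P = [[-1, 2, 2], [-1, -1, 1], [-2, 1, -1]].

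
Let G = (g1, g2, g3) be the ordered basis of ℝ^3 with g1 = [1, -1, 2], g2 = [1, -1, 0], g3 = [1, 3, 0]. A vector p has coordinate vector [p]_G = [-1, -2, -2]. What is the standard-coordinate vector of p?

The coordinates say p = -g1 - 2g2 - 2g3; adding the scaled basis vectors gives [-5, -3, -2].

[-5, -3, -2]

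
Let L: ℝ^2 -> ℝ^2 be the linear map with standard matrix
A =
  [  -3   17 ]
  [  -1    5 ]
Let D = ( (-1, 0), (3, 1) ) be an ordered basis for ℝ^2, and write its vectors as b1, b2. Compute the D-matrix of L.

The j-th column of [L]_D is [L(bj)]_D.
L(b1) = A b1 = (3, 1) = 0·b1 + b2, so column 1 is (0, 1).
Repeating for b2 and assembling the columns gives [[0, -2], [1, 2]].

[[0, -2], [1, 2]]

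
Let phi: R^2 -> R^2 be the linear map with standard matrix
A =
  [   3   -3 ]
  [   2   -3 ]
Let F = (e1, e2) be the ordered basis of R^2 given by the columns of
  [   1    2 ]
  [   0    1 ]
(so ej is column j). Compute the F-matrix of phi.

[[-1, 1], [2, 1]]

The j-th column of [phi]_F is [phi(ej)]_F.
phi(e1) = A e1 = <3, 2> = -e1 + 2e2, so column 1 is <-1, 2>.
Repeating for e2 and assembling the columns gives [[-1, 1], [2, 1]].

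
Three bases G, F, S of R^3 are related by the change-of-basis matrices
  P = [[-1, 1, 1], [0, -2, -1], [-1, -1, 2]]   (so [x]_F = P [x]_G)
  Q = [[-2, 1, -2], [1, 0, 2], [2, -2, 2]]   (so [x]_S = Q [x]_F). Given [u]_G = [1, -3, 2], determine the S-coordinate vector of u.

[-4, 10, 0]

Apply P to get F-coordinates [-2, 4, 6], then Q to get S-coordinates.
The result is [u]_S = [-4, 10, 0].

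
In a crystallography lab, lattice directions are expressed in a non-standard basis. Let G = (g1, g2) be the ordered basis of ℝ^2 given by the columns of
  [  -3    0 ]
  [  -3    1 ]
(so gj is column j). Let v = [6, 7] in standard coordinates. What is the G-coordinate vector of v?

Write v = c_1 g1 + c_2 g2 and solve for the c_i.
System: -3c_1 + 0c_2 = 6, -3c_1 + c_2 = 7; solving gives c_1 = -2, c_2 = 1.
Check: -2g1 + g2 = [6, 7].

[-2, 1]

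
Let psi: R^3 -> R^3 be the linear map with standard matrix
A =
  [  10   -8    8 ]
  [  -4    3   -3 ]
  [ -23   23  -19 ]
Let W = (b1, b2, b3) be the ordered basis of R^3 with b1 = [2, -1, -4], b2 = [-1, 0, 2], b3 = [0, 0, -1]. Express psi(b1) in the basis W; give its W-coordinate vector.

Compute psi(b1) = A b1 = [-4, 1, 7] in standard coordinates.
Then write this in W-coordinates: solve for y in y_1 b1 + ... + y_3 b3 = [-4, 1, 7].
This gives y = [-1, 2, 1], which is column 1 of [psi]_W.

[-1, 2, 1]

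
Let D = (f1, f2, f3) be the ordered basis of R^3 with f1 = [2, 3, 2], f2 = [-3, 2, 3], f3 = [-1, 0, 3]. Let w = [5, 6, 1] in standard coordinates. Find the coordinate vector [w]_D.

[w]_D is the unique c with M c = w, where M has columns f1, ..., f3.
Row-reducing the augmented matrix [M | w] gives c = (2, 0, -1).
Check: 2f1 + 0·f2 - f3 = [5, 6, 1].

[2, 0, -1]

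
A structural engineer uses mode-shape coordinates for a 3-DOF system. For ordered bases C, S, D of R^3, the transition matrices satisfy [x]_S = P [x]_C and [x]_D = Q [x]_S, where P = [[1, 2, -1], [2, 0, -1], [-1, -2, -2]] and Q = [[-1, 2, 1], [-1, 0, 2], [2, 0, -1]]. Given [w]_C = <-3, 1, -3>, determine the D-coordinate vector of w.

<-1, 12, -3>

Composing the changes, [w]_D = Q P [w]_C.
Q P = [[2, -4, -3], [-3, -6, -3], [3, 6, 0]]; applying this to <-3, 1, -3> gives <-1, 12, -3>.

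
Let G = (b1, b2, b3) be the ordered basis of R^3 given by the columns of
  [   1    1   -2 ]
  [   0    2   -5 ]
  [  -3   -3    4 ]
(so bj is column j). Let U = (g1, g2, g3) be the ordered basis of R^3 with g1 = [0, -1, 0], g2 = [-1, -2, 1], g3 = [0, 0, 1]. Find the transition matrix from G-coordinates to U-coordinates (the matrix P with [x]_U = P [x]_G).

[[2, 0, 1], [-1, -1, 2], [-2, -2, 2]]

Column j of P is [bj]_U, since P maps G-coordinates to U-coordinates.
Expressing b1 in U: b1 = 2g1 - g2 - 2g3, so column 1 of P is [2, -1, -2].
Doing the same for each bj gives P = [[2, 0, 1], [-1, -1, 2], [-2, -2, 2]].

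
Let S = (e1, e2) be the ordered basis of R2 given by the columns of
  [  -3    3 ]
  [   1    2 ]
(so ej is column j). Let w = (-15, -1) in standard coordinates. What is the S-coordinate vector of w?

(3, -2)

We seek scalars with c_1 e1 + c_2 e2 = w; equivalently solve M c = w where the columns of M are e1, e2.
System: -3c_1 + 3c_2 = -15, c_1 + 2c_2 = -1; solving gives c_1 = 3, c_2 = -2.
Check: 3e1 - 2e2 = (-15, -1).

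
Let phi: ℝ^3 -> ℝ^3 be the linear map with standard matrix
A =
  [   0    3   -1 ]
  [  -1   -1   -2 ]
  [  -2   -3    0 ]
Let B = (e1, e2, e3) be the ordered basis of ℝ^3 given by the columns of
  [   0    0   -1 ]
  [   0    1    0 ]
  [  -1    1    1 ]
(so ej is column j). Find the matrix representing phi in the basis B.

With P the matrix whose columns are e1, ..., e3, [phi]_B = P^(-1) A P.
Column by column: phi(e1) = A e1 = <1, 2, 0>; its B-coordinates <1, 2, -1> give column 1.
Continuing for each basis vector yields [phi]_B = [[1, -2, -2], [2, -3, -1], [-1, -2, 1]].

[[1, -2, -2], [2, -3, -1], [-1, -2, 1]]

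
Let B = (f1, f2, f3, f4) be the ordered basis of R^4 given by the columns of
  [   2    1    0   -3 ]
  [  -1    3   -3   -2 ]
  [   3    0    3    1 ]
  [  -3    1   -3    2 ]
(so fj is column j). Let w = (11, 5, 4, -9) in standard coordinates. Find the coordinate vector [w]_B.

(2, 1, 0, -2)

Write w = c_1 f1 + ... + c_4 f4 and solve for the c_i.
Row-reducing the augmented matrix [M | w] gives c = (2, 1, 0, -2).
Check: 2f1 + f2 + 0·f3 - 2f4 = (11, 5, 4, -9).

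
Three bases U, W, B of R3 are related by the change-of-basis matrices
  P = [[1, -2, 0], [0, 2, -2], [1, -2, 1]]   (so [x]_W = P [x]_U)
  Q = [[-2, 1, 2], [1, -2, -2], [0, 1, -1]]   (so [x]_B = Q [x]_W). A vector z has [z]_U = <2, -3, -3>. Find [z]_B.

Composing the changes, [z]_B = Q P [z]_U.
Q P = [[0, 2, 0], [-1, -2, 2], [-1, 4, -3]]; applying this to <2, -3, -3> gives <-6, -2, -5>.

<-6, -2, -5>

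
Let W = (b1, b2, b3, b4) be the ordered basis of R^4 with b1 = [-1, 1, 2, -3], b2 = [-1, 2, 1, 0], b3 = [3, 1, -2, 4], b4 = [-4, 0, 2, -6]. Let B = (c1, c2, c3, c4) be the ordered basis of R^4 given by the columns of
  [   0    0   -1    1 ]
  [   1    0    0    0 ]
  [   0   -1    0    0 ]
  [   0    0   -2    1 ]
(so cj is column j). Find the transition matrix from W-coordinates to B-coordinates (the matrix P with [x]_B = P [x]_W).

[[1, 2, 1, 0], [-2, -1, 2, -2], [2, -1, -1, 2], [1, -2, 2, -2]]

Take x = bj: its W-coordinates are the j-th standard unit vector, so P e_j — column j of P — equals [bj]_B.
b1 = c1 - 2c2 + 2c3 + c4, giving column 1 = [1, -2, 2, 1]; repeating for each j gives P = [[1, 2, 1, 0], [-2, -1, 2, -2], [2, -1, -1, 2], [1, -2, 2, -2]].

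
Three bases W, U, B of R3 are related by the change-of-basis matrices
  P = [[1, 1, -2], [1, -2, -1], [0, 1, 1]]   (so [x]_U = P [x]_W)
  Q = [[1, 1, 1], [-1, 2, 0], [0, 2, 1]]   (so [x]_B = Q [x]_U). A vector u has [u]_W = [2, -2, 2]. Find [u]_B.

[0, 12, 8]

Apply P to get U-coordinates [-4, 4, 0], then Q to get B-coordinates.
The result is [u]_B = [0, 12, 8].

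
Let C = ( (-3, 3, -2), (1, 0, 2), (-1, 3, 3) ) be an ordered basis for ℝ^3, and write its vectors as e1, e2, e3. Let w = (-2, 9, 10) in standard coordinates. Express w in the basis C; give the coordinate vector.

(1, 3, 2)

[w]_C is the unique c with M c = w, where M has columns e1, ..., e3.
Row-reducing the augmented matrix [M | w] gives c = (1, 3, 2).
Check: e1 + 3e2 + 2e3 = (-2, 9, 10).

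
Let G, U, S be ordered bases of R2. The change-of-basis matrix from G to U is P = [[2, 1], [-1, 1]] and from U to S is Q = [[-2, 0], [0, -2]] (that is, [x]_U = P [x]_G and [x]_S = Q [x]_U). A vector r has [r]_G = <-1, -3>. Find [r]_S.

<10, 4>

Apply P to get U-coordinates <-5, -2>, then Q to get S-coordinates.
The result is [r]_S = <10, 4>.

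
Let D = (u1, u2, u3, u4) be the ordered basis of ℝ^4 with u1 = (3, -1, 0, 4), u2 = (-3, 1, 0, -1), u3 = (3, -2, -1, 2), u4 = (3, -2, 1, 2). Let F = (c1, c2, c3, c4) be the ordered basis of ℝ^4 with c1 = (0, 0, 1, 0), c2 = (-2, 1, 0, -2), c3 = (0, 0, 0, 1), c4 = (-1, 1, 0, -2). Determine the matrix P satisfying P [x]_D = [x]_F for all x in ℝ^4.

Take x = uj: its D-coordinates are the j-th standard unit vector, so P e_j — column j of P — equals [uj]_F.
u1 = 0·c1 - 2c2 + 2c3 + c4, giving column 1 = (0, -2, 2, 1); repeating for each j gives P = [[0, 0, -1, 1], [-2, 2, -1, -1], [2, 1, -2, -2], [1, -1, -1, -1]].

[[0, 0, -1, 1], [-2, 2, -1, -1], [2, 1, -2, -2], [1, -1, -1, -1]]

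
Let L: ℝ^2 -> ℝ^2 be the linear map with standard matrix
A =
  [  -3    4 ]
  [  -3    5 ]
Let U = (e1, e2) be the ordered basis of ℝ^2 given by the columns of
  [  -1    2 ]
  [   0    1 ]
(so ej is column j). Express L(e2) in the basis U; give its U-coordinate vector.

<0, -1>

Column 2 of [L]_U is the U-coordinate vector of L(e2).
In standard coordinates L(e2) = A e2 = <-2, -1>.
Converting to U: <-2, -1> = 0·e1 - e2, so the coordinate vector is <0, -1>.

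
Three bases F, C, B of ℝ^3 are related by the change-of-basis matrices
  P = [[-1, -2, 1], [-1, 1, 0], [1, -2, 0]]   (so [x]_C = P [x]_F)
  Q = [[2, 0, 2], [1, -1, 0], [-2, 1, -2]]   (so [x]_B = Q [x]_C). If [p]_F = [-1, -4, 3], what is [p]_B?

[38, 15, -41]

Composing the changes, [p]_B = Q P [p]_F.
Q P = [[0, -8, 2], [0, -3, 1], [-1, 9, -2]]; applying this to [-1, -4, 3] gives [38, 15, -41].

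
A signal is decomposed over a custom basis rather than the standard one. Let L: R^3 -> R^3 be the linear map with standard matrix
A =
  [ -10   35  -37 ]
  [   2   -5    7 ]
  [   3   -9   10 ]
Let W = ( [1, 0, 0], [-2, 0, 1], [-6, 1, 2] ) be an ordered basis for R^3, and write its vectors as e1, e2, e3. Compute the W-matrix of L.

Let P have columns e1, ..., e3. Then [L]_W = P^(-1) A P.
Here det P = -1, so P^(-1) is integer; computing A P first and then P^(-1)(A P) gives [[0, -3, 1], [-1, -2, -1], [2, 3, -3]].

[[0, -3, 1], [-1, -2, -1], [2, 3, -3]]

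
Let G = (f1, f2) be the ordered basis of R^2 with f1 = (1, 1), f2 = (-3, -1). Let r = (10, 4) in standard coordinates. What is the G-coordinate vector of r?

(1, -3)

[r]_G is the unique c with M c = r, where M has columns f1, f2.
System: c_1 - 3c_2 = 10, c_1 - c_2 = 4; solving gives c_1 = 1, c_2 = -3.
Check: f1 - 3f2 = (10, 4).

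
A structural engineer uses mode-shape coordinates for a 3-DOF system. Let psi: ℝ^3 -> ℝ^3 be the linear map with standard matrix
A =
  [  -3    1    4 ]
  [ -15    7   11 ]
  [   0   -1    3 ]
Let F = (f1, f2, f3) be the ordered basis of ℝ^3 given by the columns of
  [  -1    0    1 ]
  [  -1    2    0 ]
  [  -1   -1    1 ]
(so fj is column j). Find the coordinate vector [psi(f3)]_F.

Compute psi(f3) = A f3 = (1, -4, 3) in standard coordinates.
Then write this in F-coordinates: solve for y in y_1 f1 + ... + y_3 f3 = (1, -4, 3).
This gives y = (0, -2, 1), which is column 3 of [psi]_F.

(0, -2, 1)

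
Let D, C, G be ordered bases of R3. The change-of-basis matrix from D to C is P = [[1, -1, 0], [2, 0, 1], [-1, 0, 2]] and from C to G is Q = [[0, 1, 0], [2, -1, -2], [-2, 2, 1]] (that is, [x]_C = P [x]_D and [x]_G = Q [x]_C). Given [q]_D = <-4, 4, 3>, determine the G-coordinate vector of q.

<-5, -31, 16>

Composing the changes, [q]_G = Q P [q]_D.
Q P = [[2, 0, 1], [2, -2, -5], [1, 2, 4]]; applying this to <-4, 4, 3> gives <-5, -31, 16>.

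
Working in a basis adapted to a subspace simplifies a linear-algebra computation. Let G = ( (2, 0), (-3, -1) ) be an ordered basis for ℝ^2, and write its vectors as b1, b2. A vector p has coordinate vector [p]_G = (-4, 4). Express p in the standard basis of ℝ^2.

(-20, -4)

p = M [p]_G, where M has columns b1, b2.
Carrying out the matrix-vector product, p = (-20, -4).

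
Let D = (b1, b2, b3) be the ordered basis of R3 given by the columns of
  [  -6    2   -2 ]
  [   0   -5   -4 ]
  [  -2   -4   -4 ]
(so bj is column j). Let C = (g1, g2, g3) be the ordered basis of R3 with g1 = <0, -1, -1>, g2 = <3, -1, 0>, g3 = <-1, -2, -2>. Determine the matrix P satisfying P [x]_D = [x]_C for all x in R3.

[[2, 2, 0], [-2, 1, 0], [0, 1, 2]]

Column j of P is [bj]_C, since P maps D-coordinates to C-coordinates.
Expressing b1 in C: b1 = 2g1 - 2g2 + 0·g3, so column 1 of P is <2, -2, 0>.
Doing the same for each bj gives P = [[2, 2, 0], [-2, 1, 0], [0, 1, 2]].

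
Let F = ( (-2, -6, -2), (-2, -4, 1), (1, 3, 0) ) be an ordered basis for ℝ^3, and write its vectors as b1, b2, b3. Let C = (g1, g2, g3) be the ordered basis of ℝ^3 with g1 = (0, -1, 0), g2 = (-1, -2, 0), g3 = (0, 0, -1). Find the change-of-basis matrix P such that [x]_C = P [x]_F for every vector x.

[[2, 0, -1], [2, 2, -1], [2, -1, 0]]

Column j of P is [bj]_C, since P maps F-coordinates to C-coordinates.
Expressing b1 in C: b1 = 2g1 + 2g2 + 2g3, so column 1 of P is (2, 2, 2).
Doing the same for each bj gives P = [[2, 0, -1], [2, 2, -1], [2, -1, 0]].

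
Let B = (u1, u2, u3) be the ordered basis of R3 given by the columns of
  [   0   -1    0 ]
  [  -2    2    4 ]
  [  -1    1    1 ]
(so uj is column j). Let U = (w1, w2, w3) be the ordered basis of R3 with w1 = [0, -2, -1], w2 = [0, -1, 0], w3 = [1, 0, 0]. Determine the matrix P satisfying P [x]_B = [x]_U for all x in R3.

Take x = uj: its B-coordinates are the j-th standard unit vector, so P e_j — column j of P — equals [uj]_U.
u1 = w1 + 0·w2 + 0·w3, giving column 1 = [1, 0, 0]; repeating for each j gives P = [[1, -1, -1], [0, 0, -2], [0, -1, 0]].

[[1, -1, -1], [0, 0, -2], [0, -1, 0]]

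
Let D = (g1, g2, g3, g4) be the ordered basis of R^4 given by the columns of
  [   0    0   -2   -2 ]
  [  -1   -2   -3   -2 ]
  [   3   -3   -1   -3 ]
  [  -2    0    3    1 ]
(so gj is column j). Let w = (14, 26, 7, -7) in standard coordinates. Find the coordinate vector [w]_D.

Write w = c_1 g1 + ... + c_4 g4 and solve for the c_i.
Solving this 4x4 system gives c = (-4, -2, -4, -3).
Check: -4g1 - 2g2 - 4g3 - 3g4 = (14, 26, 7, -7).

(-4, -2, -4, -3)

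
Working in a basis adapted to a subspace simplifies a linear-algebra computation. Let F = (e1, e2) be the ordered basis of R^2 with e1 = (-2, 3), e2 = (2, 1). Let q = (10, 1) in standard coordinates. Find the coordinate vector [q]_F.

We seek scalars with c_1 e1 + c_2 e2 = q; equivalently solve M c = q where the columns of M are e1, e2.
System: -2c_1 + 2c_2 = 10, 3c_1 + c_2 = 1; solving gives c_1 = -1, c_2 = 4.
Check: -e1 + 4e2 = (10, 1).

(-1, 4)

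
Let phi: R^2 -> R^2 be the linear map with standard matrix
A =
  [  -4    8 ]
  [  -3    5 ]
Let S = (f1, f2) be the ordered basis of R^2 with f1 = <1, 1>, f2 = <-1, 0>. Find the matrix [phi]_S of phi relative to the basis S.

[[2, 3], [-2, -1]]

With P the matrix whose columns are f1, f2, [phi]_S = P^(-1) A P.
Column by column: phi(f1) = A f1 = <4, 2>; its S-coordinates <2, -2> give column 1.
Continuing for each basis vector yields [phi]_S = [[2, 3], [-2, -1]].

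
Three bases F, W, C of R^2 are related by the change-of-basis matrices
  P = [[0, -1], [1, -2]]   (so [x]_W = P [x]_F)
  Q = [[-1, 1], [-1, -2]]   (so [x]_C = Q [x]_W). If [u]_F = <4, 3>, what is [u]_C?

Apply P to get W-coordinates <-3, -2>, then Q to get C-coordinates.
The result is [u]_C = <1, 7>.

<1, 7>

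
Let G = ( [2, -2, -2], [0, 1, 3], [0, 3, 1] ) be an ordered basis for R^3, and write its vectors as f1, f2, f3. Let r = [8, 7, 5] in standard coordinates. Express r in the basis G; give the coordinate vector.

Write r = c_1 f1 + ... + c_3 f3 and solve for the c_i.
Solving this 3x3 system gives c = (4, 3, 4).
Check: 4f1 + 3f2 + 4f3 = [8, 7, 5].

[4, 3, 4]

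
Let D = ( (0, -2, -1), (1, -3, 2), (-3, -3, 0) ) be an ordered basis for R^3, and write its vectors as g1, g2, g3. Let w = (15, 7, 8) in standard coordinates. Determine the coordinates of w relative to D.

[w]_D is the unique c with M c = w, where M has columns g1, ..., g3.
Gaussian elimination on [M | w] yields c = (-2, 3, -4).
Check: -2g1 + 3g2 - 4g3 = (15, 7, 8).

(-2, 3, -4)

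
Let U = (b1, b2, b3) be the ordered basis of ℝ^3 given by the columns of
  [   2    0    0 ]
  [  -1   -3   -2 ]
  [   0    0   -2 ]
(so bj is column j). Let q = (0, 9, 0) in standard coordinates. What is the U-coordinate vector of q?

(0, -3, 0)

We seek scalars with c_1 b1 + ... + c_3 b3 = q; equivalently solve M c = q where the columns of M are b1, ..., b3.
Solving this 3x3 system gives c = (0, -3, 0).
Check: 0·b1 - 3b2 + 0·b3 = (0, 9, 0).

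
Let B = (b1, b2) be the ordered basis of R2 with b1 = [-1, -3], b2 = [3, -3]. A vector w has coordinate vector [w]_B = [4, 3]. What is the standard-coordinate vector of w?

[5, -21]

w = M [w]_B, where M has columns b1, b2.
Carrying out the matrix-vector product, w = [5, -21].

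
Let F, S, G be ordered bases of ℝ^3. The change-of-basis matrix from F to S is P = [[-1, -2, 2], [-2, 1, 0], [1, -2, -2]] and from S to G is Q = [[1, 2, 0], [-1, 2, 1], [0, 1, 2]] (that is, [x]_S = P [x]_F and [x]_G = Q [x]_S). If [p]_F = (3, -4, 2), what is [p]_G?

(-11, -22, 4)

Apply P to get S-coordinates (9, -10, 7), then Q to get G-coordinates.
The result is [p]_G = (-11, -22, 4).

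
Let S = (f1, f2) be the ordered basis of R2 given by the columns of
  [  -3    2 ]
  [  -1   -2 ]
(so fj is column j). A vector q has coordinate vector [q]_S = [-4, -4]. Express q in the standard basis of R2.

[4, 12]

By definition q = -4f1 - 4f2.
Summing componentwise gives [4, 12].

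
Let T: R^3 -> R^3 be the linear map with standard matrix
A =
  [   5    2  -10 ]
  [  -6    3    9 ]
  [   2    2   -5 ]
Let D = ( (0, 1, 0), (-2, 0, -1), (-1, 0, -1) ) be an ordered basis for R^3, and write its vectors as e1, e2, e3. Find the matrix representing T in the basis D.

With P the matrix whose columns are e1, ..., e3, [T]_D = P^(-1) A P.
Column by column: T(e1) = A e1 = (2, 3, 2); its D-coordinates (3, 0, -2) give column 1.
Continuing for each basis vector yields [T]_D = [[3, 3, -3], [0, 1, -2], [-2, -2, -1]].

[[3, 3, -3], [0, 1, -2], [-2, -2, -1]]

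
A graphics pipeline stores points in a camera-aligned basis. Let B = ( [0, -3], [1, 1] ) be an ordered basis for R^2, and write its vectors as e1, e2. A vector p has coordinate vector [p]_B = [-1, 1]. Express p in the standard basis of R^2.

By definition p = -e1 + e2.
Summing componentwise gives [1, 4].

[1, 4]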